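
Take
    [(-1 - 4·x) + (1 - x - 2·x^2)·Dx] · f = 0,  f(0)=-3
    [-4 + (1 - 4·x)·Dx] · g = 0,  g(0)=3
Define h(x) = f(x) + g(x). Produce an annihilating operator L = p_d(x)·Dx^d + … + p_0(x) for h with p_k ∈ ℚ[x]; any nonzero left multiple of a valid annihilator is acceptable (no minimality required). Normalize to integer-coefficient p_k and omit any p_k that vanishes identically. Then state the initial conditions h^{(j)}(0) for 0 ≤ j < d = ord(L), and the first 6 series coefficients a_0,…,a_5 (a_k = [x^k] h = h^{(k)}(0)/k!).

f: a_k = -3, -3, -9, -15, -33, -63, …
g: a_k = 3, 12, 48, 192, 768, 3072, …
f+g: L₀ = lclm(L_f,L_g), ord ≤ 1+1.
L = (-8 - 144·x + 96·x^2 - 128·x^3) + (26 - 28·x - 120·x^2 + 128·x^3 - 256·x^4)·Dx + (-3 + 19·x - 34·x^2 + 24·x^3 + 16·x^4 - 64·x^5)·Dx^2  (order 2).
h: a_k = 0, 9, 39, 177, 735, 3009, …
ICs: h(0) = 0, h′(0) = 9.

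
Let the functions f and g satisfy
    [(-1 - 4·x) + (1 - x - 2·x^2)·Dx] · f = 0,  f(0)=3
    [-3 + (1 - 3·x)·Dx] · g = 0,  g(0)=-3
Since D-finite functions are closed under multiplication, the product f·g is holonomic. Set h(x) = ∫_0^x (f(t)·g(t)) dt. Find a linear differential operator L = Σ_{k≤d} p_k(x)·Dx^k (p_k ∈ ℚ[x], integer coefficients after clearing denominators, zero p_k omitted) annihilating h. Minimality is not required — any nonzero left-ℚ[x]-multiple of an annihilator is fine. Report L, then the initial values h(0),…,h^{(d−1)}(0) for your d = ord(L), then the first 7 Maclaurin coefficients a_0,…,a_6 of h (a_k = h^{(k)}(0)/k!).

L = (-4 + 2·x + 18·x^2)·Dx + (1 - 4·x + x^2 + 6·x^3)·Dx^2  (order 2).
h: a_k = 0, -9, -18, -45, -225/2, -1449/5, -756, …
ICs: h(0) = 0, h′(0) = -9.

f: a_k = 3, 3, 9, 15, 33, 63, 129, …
g: a_k = -3, -9, -27, -81, -243, -729, -2187, …
h₀=f·g: eliminate ⇒ L₀, order ≤ 1·1.
∫: right-multiply L₀ by Dx.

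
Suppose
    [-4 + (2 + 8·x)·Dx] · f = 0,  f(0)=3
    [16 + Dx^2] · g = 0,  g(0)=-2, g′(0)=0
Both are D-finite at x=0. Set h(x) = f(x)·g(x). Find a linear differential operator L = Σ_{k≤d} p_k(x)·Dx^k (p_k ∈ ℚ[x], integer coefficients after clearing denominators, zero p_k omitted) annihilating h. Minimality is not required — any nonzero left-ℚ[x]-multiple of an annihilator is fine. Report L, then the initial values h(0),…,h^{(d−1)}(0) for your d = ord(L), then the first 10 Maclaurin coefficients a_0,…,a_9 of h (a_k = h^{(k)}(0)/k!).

f: a_k = 3, 6, -6, 12, -30, 84, -252, 792, -2574, 8580, …
g: a_k = -2, 0, 16, 0, -64/3, 0, 512/45, 0, -1024/315, 0, …
L₀ := L_f ⊗_s L_g (sym. prod.), ord ≤ 2.
L = (28 + 128·x + 256·x^2) + (-4 - 16·x)·Dx + (1 + 8·x + 16·x^2)·Dx^2  (order 2).
h: a_k = -6, -12, 60, 72, -100, -104, 2792/15, -6416/15, 176188/105, -215704/35, …
ICs: h(0) = -6, h′(0) = -12.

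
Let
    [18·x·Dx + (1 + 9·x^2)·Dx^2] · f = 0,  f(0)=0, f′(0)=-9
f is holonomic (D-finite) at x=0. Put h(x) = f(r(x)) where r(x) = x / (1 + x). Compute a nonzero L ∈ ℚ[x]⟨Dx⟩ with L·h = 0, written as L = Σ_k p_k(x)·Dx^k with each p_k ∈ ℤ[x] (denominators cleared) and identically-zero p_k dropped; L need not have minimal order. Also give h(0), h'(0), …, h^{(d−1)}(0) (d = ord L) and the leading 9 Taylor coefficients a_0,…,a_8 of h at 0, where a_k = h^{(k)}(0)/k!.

L = (2 + 20·x)·Dx + (1 + 2·x + 10·x^2)·Dx^2  (order 2).
h: a_k = 0, -9, 9, 18, -72, 36/5, 468, -5976/7, -2016, …
ICs: h(0) = 0, h′(0) = -9.

f: a_k = 0, -9, 0, 27, 0, -729/5, 0, 6561/7, 0, …
Substitute x→r, Dx→(1/r')Dx; clear ⇒ L₀.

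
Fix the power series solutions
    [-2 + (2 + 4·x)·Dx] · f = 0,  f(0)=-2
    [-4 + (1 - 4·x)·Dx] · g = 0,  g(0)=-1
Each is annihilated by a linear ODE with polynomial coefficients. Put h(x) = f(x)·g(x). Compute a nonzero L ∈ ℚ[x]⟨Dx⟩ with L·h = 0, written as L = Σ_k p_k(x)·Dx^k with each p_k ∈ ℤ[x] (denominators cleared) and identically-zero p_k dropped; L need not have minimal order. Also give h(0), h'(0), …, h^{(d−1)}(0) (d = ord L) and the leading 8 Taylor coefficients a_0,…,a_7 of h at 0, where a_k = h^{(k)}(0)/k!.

L = (5 + 4·x) + (-1 + 2·x + 8·x^2)·Dx  (order 1).
h: a_k = 2, 10, 39, 157, 2507/4, 10035/4, 80259/8, 321069/8, …
ICs: h(0) = 2.

f: a_k = -2, -2, 1, -1, 5/4, -7/4, 21/8, -33/8, …
g: a_k = -1, -4, -16, -64, -256, -1024, -4096, -16384, …
L₀ := L_f ⊗_s L_g (sym. prod.), ord ≤ 1.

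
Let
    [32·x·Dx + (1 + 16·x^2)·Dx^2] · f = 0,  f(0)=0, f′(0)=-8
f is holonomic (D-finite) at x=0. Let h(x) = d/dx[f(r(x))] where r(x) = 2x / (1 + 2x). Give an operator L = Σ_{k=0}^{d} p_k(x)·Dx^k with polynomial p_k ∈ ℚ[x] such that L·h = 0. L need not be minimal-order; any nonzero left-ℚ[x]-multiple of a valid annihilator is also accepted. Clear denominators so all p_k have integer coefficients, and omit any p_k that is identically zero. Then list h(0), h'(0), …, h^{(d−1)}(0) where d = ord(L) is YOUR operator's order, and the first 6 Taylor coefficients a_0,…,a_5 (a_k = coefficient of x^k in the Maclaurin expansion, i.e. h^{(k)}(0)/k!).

f: a_k = 0, -8, 0, 128/3, 0, -2048/5, …
Substitute x→r, Dx→(1/r')Dx; clear ⇒ L₀.
h=h₀': d/dx-closure on L₀ ⇒ L.
L = (4 + 136·x) + (1 + 4·x + 68·x^2)·Dx  (order 1).
h: a_k = -16, 64, 832, -7680, -25856, 625664, …
ICs: h(0) = -16.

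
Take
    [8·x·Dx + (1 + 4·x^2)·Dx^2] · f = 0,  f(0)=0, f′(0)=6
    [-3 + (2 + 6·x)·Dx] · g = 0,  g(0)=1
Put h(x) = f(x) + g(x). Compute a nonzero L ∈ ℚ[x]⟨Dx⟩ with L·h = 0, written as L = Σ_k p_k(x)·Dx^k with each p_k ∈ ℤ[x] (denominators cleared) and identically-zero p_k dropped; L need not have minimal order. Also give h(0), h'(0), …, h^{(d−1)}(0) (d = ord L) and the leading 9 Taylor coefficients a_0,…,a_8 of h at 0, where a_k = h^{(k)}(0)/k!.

L = (-48 - 360·x + 576·x^2 + 864·x^3)·Dx + (-59 - 192·x - 120·x^2 + 2304·x^3 + 3024·x^4)·Dx^2 + (-6 + 14·x + 144·x^2 + 272·x^3 + 672·x^4 + 864·x^5)·Dx^3  (order 3).
h: a_k = 1, 15/2, -9/8, -101/16, -405/128, 33081/1280, -15309/1024, -281235/14336, -2814669/32768, …
ICs: h(0) = 1, h′(0) = 15/2, h′′(0) = -9/4.

f: a_k = 0, 6, 0, -8, 0, 96/5, 0, -384/7, 0, …
g: a_k = 1, 3/2, -9/8, 27/16, -405/128, 1701/256, -15309/1024, 72171/2048, -2814669/32768, …
h₀=f+g: left-lcm gives L₀, ord ≤ 3.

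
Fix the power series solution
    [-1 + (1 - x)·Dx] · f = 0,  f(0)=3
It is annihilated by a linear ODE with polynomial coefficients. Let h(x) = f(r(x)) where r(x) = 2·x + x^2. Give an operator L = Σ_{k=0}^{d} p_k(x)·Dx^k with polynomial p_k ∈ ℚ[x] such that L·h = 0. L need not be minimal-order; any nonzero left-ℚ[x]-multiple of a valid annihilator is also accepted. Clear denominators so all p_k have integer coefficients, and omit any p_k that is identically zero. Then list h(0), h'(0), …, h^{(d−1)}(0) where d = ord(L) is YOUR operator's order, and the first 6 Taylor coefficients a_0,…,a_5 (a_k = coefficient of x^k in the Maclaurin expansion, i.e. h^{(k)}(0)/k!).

f: a_k = 3, 3, 3, 3, 3, 3, …
h₀=f(r): pull back L_f along r ⇒ L₀.
L = (2 + 2·x) + (-1 + 2·x + x^2)·Dx  (order 1).
h: a_k = 3, 6, 15, 36, 87, 210, …
ICs: h(0) = 3.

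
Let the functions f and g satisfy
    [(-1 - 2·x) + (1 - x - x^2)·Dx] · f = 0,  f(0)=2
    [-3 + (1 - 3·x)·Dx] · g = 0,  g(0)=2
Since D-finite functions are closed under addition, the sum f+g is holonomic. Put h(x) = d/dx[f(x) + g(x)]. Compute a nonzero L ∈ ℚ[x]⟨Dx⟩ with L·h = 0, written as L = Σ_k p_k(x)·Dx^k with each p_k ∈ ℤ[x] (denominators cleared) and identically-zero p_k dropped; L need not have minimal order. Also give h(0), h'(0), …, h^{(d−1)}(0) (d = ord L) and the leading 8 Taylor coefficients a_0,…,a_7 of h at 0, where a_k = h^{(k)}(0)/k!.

L = (54 + 72·x + 216·x^2 - 72·x^3 + 54·x^4) + (-18 - 30·x + 90·x^2 + 120·x^3 - 45·x^4 + 54·x^5)·Dx + (1 + 2·x - 25·x^2 + 30·x^3 - 3·x^5 + 9·x^6)·Dx^2  (order 2).
h: a_k = 8, 44, 180, 688, 2510, 8904, 30912, 105520, …
ICs: h(0) = 8, h′(0) = 44.

f: a_k = 2, 2, 4, 6, 10, 16, 26, 42, …
g: a_k = 2, 6, 18, 54, 162, 486, 1458, 4374, …
L₀ := lclm(L_f,L_g); ord L₀ ≤ 1+1.
Differentiate: ansatz ord ≤ ord L₀ ⇒ L.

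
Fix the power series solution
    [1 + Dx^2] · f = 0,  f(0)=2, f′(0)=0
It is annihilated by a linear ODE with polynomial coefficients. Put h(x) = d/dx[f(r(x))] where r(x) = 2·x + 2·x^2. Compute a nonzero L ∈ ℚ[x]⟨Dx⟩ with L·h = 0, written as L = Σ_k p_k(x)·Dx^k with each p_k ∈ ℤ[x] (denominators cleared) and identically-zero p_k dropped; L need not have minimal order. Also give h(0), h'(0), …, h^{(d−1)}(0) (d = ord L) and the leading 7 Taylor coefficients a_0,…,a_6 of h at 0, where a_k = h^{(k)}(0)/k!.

L = (16 + 32·x + 96·x^2 + 128·x^3 + 64·x^4) + (-6 - 12·x)·Dx + (1 + 4·x + 4·x^2)·Dx^2  (order 2).
h: a_k = 0, -8, -24, -32/3, 80/3, 704/15, 448/15, …
ICs: h(0) = 0, h′(0) = -8.

f: a_k = 2, 0, -1, 0, 1/12, 0, -1/360, …
Substitute x→r, Dx→(1/r')Dx; clear ⇒ L₀.
Differentiate: ansatz ord ≤ ord L₀ ⇒ L.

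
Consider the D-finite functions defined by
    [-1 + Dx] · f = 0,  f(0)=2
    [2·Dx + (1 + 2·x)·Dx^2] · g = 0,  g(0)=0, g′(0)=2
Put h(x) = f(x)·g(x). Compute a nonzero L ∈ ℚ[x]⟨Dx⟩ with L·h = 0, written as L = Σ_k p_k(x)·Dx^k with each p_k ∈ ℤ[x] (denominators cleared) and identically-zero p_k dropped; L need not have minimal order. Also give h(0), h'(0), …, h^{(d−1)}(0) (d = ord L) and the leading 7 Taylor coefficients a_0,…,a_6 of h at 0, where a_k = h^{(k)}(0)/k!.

L = (-1 + 2·x) - 4·x·Dx + (1 + 2·x)·Dx^2  (order 2).
h: a_k = 0, 4, 0, 10/3, -4, 209/30, -106/9, …
ICs: h(0) = 0, h′(0) = 4.

f: a_k = 2, 2, 1, 1/3, 1/12, 1/60, 1/360, …
g: a_k = 0, 2, -2, 8/3, -4, 32/5, -32/3, …
Product ⇒ symmetric product L₀, ord ≤ 2.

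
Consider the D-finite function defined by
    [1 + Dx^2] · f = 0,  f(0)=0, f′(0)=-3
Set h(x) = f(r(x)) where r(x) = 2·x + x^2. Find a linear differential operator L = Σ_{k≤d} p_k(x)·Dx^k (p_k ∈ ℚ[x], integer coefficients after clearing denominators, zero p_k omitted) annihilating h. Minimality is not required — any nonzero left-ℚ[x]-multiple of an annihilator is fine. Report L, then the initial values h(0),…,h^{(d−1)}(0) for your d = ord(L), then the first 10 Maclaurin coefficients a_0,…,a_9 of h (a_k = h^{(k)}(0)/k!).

L = (4 + 12·x + 12·x^2 + 4·x^3) - Dx + (1 + x)·Dx^2  (order 2).
h: a_k = 0, -6, -3, 4, 6, 11/5, -3/2, -202/105, -11/15, 551/3780, …
ICs: h(0) = 0, h′(0) = -6.

f: a_k = 0, -3, 0, 1/2, 0, -1/40, 0, 1/1680, 0, -1/120960, …
L₀ from L_f via x↦r, Dx↦r'^{-1}Dx.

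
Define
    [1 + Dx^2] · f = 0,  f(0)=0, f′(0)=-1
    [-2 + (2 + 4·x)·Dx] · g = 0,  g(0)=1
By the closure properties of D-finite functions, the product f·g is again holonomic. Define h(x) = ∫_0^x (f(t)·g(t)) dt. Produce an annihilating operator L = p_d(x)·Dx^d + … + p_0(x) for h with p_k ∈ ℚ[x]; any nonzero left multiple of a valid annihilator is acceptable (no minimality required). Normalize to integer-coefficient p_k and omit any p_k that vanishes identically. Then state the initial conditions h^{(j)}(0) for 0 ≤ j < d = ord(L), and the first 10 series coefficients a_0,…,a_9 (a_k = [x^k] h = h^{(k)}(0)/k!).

L = (4 + 4·x + 4·x^2)·Dx + (-2 - 4·x)·Dx^2 + (1 + 4·x + 4·x^2)·Dx^3  (order 3).
h: a_k = 0, 0, -1/2, -1/3, 1/6, -1/15, 4/45, -4/35, 191/1260, -121/567, …
ICs: h(0) = 0, h′(0) = 0, h′′(0) = -1.

f: a_k = 0, -1, 0, 1/6, 0, -1/120, 0, 1/5040, 0, -1/362880, …
g: a_k = 1, 1, -1/2, 1/2, -5/8, 7/8, -21/16, 33/16, -429/128, 715/128, …
L₀ := L_f ⊗_s L_g (sym. prod.), ord ≤ 2.
∫: right-multiply L₀ by Dx.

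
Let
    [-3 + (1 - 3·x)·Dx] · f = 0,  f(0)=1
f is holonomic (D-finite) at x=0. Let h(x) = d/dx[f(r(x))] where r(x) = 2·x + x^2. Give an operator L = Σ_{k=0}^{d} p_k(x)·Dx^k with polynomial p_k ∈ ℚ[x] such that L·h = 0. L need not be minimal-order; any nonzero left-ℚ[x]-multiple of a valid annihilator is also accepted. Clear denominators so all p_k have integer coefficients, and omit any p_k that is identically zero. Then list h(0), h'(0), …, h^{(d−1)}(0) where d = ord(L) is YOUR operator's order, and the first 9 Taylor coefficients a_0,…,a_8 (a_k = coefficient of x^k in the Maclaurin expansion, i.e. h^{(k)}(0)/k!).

L = (13 + 18·x + 9·x^2) + (-1 + 5·x + 9·x^2 + 3·x^3)·Dx  (order 1).
h: a_k = 6, 78, 756, 6516, 52650, 408402, 3079944, 22753224, 165464046, …
ICs: h(0) = 6.

f: a_k = 1, 3, 9, 27, 81, 243, 729, 2187, 6561, …
L₀ from L_f via x↦r, Dx↦r'^{-1}Dx.
Derive L from L₀ (diff closure).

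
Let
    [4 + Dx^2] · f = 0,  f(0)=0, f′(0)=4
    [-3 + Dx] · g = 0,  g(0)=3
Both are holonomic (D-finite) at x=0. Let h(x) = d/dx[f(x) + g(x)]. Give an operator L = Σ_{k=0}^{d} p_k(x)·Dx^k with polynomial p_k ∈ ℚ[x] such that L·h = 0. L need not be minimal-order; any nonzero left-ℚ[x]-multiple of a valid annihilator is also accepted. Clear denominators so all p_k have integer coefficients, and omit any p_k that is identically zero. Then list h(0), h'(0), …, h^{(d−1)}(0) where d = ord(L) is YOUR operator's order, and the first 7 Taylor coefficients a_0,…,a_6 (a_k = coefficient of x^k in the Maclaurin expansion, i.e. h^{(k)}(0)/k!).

L = 12 - 4·Dx + 3·Dx^2 - Dx^3  (order 3).
h: a_k = 13, 27, 65/2, 81/2, 793/24, 729/40, 1261/144, …
ICs: h(0) = 13, h′(0) = 27, h′′(0) = 65.

f: a_k = 0, 4, 0, -8/3, 0, 8/15, 0, …
g: a_k = 3, 9, 27/2, 27/2, 81/8, 243/40, 243/80, …
Weyl lclm of L_f,L_g ⇒ L₀ (ord ≤ 3).
Derive L from L₀ (diff closure).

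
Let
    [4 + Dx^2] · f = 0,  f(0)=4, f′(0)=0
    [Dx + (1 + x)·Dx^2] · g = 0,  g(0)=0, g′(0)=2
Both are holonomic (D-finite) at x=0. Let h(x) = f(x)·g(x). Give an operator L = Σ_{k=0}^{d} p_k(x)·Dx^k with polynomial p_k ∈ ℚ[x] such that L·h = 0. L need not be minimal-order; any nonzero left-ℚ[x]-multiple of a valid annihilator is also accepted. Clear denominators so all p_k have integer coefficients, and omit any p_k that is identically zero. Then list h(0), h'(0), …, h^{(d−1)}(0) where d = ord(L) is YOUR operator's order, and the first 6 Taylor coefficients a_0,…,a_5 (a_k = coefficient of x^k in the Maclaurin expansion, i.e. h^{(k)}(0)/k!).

f: a_k = 4, 0, -8, 0, 8/3, 0, …
g: a_k = 0, 2, -1, 2/3, -1/2, 2/5, …
Product ⇒ symmetric product L₀, ord ≤ 4.
L = (168 + 864·x + 1456·x^2 + 1024·x^3 + 256·x^4) + (112 + 368·x + 384·x^2 + 128·x^3)·Dx + (102 + 464·x + 744·x^2 + 512·x^3 + 128·x^4)·Dx^2 + (28 + 92·x + 96·x^2 + 32·x^3)·Dx^3 + (15 + 62·x + 95·x^2 + 64·x^3 + 16·x^4)·Dx^4  (order 4).
h: a_k = 0, 8, -4, -40/3, 6, 8/5, …
ICs: h(0) = 0, h′(0) = 8, h′′(0) = -8, h′′′(0) = -80.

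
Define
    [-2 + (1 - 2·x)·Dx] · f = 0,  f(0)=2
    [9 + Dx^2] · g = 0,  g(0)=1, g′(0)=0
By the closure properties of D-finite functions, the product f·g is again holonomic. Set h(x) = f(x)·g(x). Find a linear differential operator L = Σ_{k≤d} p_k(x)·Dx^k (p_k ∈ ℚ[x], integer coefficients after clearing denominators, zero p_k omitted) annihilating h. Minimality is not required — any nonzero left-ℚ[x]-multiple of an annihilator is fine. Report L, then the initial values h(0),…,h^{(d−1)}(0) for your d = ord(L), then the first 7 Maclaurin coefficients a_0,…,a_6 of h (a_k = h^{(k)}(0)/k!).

f: a_k = 2, 4, 8, 16, 32, 64, 128, …
g: a_k = 1, 0, -9/2, 0, 27/8, 0, -81/80, …
f·g: L₀ = L_f ⊗_s L_g, ord ≤ 1·2.
L = (-9 + 18·x) + 4·Dx + (-1 + 2·x)·Dx^2  (order 2).
h: a_k = 2, 4, -1, -2, 11/4, 11/2, 359/40, …
ICs: h(0) = 2, h′(0) = 4.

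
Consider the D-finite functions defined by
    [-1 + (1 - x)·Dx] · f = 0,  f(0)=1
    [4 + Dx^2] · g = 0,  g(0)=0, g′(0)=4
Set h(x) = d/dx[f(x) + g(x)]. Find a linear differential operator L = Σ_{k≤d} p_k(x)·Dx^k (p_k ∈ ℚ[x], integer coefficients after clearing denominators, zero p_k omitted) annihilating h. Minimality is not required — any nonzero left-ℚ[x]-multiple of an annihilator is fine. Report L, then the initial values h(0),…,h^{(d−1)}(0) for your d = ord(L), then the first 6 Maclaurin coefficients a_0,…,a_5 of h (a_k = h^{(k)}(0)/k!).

L = (64 - 32·x + 16·x^2) + (-20 + 36·x - 24·x^2 + 8·x^3)·Dx + (16 - 8·x + 4·x^2)·Dx^2 + (-5 + 9·x - 6·x^2 + 2·x^3)·Dx^3  (order 3).
h: a_k = 5, 2, -5, 4, 23/3, 6, …
ICs: h(0) = 5, h′(0) = 2, h′′(0) = -10.

f: a_k = 1, 1, 1, 1, 1, 1, …
g: a_k = 0, 4, 0, -8/3, 0, 8/15, …
Sum ⇒ L₀ = lclm(L_f,L_g) in ℚ(x)⟨Dx⟩.
Derive L from L₀ (diff closure).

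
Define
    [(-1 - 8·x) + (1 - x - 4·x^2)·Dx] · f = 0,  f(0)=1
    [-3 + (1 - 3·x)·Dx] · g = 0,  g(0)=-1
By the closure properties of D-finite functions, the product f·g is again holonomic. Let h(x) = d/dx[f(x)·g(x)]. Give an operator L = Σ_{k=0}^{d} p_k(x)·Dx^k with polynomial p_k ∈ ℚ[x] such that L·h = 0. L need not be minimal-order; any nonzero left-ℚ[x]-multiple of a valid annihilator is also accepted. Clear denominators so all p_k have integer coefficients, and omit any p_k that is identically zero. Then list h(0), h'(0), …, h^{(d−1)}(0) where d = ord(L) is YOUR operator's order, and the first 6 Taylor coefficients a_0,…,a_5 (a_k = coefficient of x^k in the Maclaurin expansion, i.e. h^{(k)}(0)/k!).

f: a_k = 1, 1, 5, 9, 29, 65, …
g: a_k = -1, -3, -9, -27, -81, -243, …
h₀=f·g: eliminate ⇒ L₀, order ≤ 1·1.
Derive L from L₀ (diff closure).
L = (17 - 24·x - 141·x^2 - 96·x^3 + 864·x^4) + (-2 + 7·x + 24·x^2 - 95·x^3 - 30·x^4 + 216·x^5)·Dx  (order 1).
h: a_k = -4, -34, -180, -836, -3460, -13542, …
ICs: h(0) = -4.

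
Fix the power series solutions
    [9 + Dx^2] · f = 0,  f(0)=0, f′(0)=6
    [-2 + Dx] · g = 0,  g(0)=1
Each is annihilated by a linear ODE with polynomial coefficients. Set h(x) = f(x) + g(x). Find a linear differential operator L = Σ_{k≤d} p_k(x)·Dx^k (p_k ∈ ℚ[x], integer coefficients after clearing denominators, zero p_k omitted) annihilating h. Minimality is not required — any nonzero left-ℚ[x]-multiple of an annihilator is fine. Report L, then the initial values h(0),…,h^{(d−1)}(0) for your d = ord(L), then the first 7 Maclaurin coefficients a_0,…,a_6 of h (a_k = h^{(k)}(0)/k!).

L = -18 + 9·Dx - 2·Dx^2 + Dx^3  (order 3).
h: a_k = 1, 8, 2, -23/3, 2/3, 259/60, 4/45, …
ICs: h(0) = 1, h′(0) = 8, h′′(0) = 4.

f: a_k = 0, 6, 0, -9, 0, 81/20, 0, …
g: a_k = 1, 2, 2, 4/3, 2/3, 4/15, 4/45, …
L₀ := lclm(L_f,L_g); ord L₀ ≤ 2+1.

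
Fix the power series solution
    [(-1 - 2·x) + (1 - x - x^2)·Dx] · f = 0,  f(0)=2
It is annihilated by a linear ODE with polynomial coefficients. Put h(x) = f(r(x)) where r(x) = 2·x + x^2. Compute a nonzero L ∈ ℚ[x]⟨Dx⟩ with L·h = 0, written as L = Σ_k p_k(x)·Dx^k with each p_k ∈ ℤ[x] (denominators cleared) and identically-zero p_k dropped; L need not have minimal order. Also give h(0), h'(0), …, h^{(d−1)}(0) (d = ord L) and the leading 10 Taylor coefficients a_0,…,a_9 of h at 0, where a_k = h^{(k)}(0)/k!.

f: a_k = 2, 2, 4, 6, 10, 16, 26, 42, 68, 110, …
f∘r: x↦r, Dx↦Dx/r' in L_f ⇒ L₀.
L = (2 + 10·x + 12·x^2 + 4·x^3) + (-1 + 2·x + 5·x^2 + 4·x^3 + x^4)·Dx  (order 1).
h: a_k = 2, 4, 18, 64, 236, 868, 3190, 11728, 43114, 158496, …
ICs: h(0) = 2.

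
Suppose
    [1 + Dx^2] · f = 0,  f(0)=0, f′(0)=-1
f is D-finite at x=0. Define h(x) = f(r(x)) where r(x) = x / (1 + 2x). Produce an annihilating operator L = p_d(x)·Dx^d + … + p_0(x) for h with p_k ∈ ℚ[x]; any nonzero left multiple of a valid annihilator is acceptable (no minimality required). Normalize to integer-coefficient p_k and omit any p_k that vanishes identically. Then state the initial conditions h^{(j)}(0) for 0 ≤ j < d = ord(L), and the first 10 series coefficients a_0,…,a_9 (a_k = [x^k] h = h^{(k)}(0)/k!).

f: a_k = 0, -1, 0, 1/6, 0, -1/120, 0, 1/5040, 0, -1/362880, …
h₀=f(r): pull back L_f along r ⇒ L₀.
L = 1 + (4 + 24·x + 48·x^2 + 32·x^3)·Dx + (1 + 8·x + 24·x^2 + 32·x^3 + 16·x^4)·Dx^2  (order 2).
h: a_k = 0, -1, 2, -23/6, 7, -1441/120, 75/4, -123479/5040, 6599/360, 12104063/362880, …
ICs: h(0) = 0, h′(0) = -1.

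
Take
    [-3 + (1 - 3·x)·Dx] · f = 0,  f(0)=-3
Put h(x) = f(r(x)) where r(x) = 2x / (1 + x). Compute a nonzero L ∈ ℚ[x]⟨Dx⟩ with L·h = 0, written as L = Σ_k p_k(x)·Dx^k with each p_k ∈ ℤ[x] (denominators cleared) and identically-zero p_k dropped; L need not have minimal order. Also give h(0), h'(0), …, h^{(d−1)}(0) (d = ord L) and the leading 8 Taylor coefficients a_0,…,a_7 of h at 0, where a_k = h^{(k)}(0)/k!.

L = 6 + (-1 + 4·x + 5·x^2)·Dx  (order 1).
h: a_k = -3, -18, -90, -450, -2250, -11250, -56250, -281250, …
ICs: h(0) = -3.

f: a_k = -3, -9, -27, -81, -243, -729, -2187, -6561, …
f∘r: x↦r, Dx↦Dx/r' in L_f ⇒ L₀.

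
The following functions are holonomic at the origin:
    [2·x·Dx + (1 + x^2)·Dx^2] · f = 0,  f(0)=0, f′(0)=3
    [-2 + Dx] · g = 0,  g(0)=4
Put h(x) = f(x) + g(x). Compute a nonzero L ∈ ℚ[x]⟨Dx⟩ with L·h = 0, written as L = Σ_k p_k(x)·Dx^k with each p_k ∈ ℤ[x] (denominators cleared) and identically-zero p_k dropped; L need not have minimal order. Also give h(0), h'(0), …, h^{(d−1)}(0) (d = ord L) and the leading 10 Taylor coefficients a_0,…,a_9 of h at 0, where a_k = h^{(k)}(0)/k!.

f: a_k = 0, 3, 0, -1, 0, 3/5, 0, -3/7, 0, 1/3, …
g: a_k = 4, 8, 8, 16/3, 8/3, 16/15, 16/45, 32/315, 8/315, 16/2835, …
Sum ⇒ L₀ = lclm(L_f,L_g) in ℚ(x)⟨Dx⟩.
L = (2 - 4·x - 6·x^2 - 4·x^3)·Dx + (-3 - x^2 - 2·x^4)·Dx^2 + (1 + x + 2·x^2 + x^3 + x^4)·Dx^3  (order 3).
h: a_k = 4, 11, 8, 13/3, 8/3, 5/3, 16/45, -103/315, 8/315, 961/2835, …
ICs: h(0) = 4, h′(0) = 11, h′′(0) = 16.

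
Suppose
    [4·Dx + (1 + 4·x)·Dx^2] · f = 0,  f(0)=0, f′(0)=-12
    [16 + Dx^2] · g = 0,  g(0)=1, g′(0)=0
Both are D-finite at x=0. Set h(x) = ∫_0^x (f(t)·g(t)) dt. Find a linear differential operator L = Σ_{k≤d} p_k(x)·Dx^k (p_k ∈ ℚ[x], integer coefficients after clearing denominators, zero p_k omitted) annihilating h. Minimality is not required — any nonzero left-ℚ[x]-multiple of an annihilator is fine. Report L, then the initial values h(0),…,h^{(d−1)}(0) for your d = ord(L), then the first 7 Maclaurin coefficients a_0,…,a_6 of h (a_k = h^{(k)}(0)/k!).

L = (-768 + 6144·x + 77824·x^2 + 262144·x^3 + 262144·x^4)·Dx + (256 + 5120·x + 24576·x^2 + 32768·x^3)·Dx^2 + (1280·x + 10752·x^2 + 32768·x^3 + 32768·x^4)·Dx^3 + (16 + 320·x + 1536·x^2 + 2048·x^3)·Dx^4 + (3 + 56·x + 368·x^2 + 1024·x^3 + 1024·x^4)·Dx^5  (order 5).
h: a_k = 0, 0, -6, 8, 8, 0, -192/5, …
ICs: h(0) = 0, h′(0) = 0, h′′(0) = -12, h′′′(0) = 48, h′′′′(0) = 192.

f: a_k = 0, -12, 24, -64, 192, -3072/5, 2048, …
g: a_k = 1, 0, -8, 0, 32/3, 0, -256/45, …
L₀ := L_f ⊗_s L_g (sym. prod.), ord ≤ 4.
h=∫h₀ ⇒ L = L₀·Dx.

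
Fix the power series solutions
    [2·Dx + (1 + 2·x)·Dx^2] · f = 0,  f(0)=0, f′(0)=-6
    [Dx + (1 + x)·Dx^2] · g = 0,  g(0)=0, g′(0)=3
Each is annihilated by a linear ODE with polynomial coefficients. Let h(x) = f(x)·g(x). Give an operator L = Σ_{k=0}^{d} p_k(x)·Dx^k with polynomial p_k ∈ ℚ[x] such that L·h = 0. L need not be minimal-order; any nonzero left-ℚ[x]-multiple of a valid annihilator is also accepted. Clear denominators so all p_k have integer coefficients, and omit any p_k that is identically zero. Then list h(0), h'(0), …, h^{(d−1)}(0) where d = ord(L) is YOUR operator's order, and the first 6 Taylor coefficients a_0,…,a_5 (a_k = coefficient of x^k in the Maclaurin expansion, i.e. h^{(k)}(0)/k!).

L = (20 + 48·x + 32·x^2)·Dx + (66 + 268·x + 360·x^2 + 160·x^3)·Dx^2 + (32 + 180·x + 372·x^2 + 336·x^3 + 112·x^4)·Dx^3 + (3 + 22·x + 63·x^2 + 88·x^3 + 60·x^4 + 16·x^5)·Dx^4  (order 4).
h: a_k = 0, 0, -18, 27, -39, 117/2, …
ICs: h(0) = 0, h′(0) = 0, h′′(0) = -36, h′′′(0) = 162.

f: a_k = 0, -6, 6, -8, 12, -96/5, …
g: a_k = 0, 3, -3/2, 1, -3/4, 3/5, …
Product ⇒ symmetric product L₀, ord ≤ 4.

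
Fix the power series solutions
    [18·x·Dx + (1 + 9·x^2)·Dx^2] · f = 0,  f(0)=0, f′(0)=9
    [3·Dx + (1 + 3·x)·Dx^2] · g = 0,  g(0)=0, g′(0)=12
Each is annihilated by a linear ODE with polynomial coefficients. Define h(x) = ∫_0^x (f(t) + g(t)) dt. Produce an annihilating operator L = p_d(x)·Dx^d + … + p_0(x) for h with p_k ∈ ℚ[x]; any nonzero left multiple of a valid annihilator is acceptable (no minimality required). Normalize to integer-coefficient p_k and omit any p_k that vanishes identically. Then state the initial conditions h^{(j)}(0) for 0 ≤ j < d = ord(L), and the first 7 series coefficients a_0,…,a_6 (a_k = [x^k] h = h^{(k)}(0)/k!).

f: a_k = 0, 9, 0, -27, 0, 729/5, 0, …
g: a_k = 0, 12, -18, 36, -81, 972/5, -486, …
Weyl lclm of L_f,L_g ⇒ L₀ (ord ≤ 4).
h=∫h₀ ⇒ L = L₀·Dx.
L = (-18 - 162·x + 486·x^2 + 486·x^3)·Dx^2 + (-12 - 36·x + 972·x^3 + 972·x^4)·Dx^3 + (-1 + 3·x + 18·x^2 + 54·x^3 + 243·x^4 + 243·x^5)·Dx^4  (order 4).
h: a_k = 0, 0, 21/2, -6, 9/4, -81/5, 567/10, …
ICs: h(0) = 0, h′(0) = 0, h′′(0) = 21, h′′′(0) = -36.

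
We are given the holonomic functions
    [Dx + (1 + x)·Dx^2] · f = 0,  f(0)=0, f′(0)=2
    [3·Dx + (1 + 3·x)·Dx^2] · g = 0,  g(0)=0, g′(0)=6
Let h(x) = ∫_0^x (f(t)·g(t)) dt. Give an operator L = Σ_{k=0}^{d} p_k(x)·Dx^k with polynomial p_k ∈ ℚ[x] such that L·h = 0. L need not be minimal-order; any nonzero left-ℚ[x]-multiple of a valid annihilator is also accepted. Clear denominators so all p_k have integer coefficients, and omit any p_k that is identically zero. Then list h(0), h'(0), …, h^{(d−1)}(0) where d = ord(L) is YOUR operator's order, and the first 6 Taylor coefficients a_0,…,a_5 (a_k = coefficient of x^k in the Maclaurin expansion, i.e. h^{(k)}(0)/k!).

L = (30 + 72·x + 54·x^2)·Dx^2 + (76 + 354·x + 540·x^2 + 270·x^3)·Dx^3 + (29 + 200·x + 486·x^2 + 504·x^3 + 189·x^4)·Dx^4 + (2 + 19·x + 68·x^2 + 114·x^3 + 90·x^4 + 27·x^5)·Dx^5  (order 5).
h: a_k = 0, 0, 0, 4, -6, 49/5, …
ICs: h(0) = 0, h′(0) = 0, h′′(0) = 0, h′′′(0) = 24, h′′′′(0) = -144.

f: a_k = 0, 2, -1, 2/3, -1/2, 2/5, …
g: a_k = 0, 6, -9, 18, -81/2, 486/5, …
L₀ := L_f ⊗_s L_g (sym. prod.), ord ≤ 4.
h=∫₀ˣh₀: take L = L₀·Dx.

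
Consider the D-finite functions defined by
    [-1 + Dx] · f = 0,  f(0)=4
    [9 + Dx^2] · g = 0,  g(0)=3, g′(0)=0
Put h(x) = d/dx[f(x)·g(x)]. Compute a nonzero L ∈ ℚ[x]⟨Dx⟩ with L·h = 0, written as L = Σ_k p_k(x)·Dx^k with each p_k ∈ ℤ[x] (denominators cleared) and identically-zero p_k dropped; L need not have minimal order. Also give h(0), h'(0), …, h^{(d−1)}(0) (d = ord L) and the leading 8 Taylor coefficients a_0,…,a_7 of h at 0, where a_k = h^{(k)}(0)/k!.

L = 10 - 2·Dx + Dx^2  (order 2).
h: a_k = 12, -96, -156, 56, 158, 176/5, -614/15, -2108/105, …
ICs: h(0) = 12, h′(0) = -96.

f: a_k = 4, 4, 2, 2/3, 1/6, 1/30, 1/180, 1/1260, …
g: a_k = 3, 0, -27/2, 0, 81/8, 0, -243/80, 0, …
Product ⇒ symmetric product L₀, ord ≤ 2.
Differentiate: ansatz ord ≤ ord L₀ ⇒ L.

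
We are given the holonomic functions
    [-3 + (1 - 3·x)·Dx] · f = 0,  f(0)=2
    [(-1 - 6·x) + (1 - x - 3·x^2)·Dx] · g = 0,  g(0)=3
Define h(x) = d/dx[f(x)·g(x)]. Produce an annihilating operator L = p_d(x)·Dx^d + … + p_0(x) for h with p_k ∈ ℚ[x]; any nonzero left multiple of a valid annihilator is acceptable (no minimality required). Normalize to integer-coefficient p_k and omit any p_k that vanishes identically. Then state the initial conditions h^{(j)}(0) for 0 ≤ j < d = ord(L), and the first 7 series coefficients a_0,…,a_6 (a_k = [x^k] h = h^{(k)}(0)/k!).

f: a_k = 2, 6, 18, 54, 162, 486, 1458, …
g: a_k = 3, 3, 12, 21, 57, 120, 291, …
h₀=f·g: eliminate ⇒ L₀, order ≤ 1·1.
Differentiate: ansatz ord ≤ ord L₀ ⇒ L.
L = (32 - 54·x - 216·x^2 + 972·x^4) + (-4 + 16·x + 27·x^2 - 144·x^3 + 243·x^5)·Dx  (order 1).
h: a_k = 24, 192, 990, 4416, 17760, 67428, 245112, …
ICs: h(0) = 24.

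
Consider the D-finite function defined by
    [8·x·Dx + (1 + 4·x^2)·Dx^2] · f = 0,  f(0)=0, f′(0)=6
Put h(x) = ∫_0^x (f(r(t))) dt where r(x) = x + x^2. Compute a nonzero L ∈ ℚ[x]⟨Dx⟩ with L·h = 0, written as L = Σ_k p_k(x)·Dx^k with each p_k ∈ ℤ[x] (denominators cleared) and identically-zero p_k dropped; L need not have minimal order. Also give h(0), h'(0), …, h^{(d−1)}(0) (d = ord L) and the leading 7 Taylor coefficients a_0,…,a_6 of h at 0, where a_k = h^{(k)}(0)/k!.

L = (-2 + 8·x + 32·x^2 + 48·x^3 + 24·x^4)·Dx^2 + (1 + 2·x + 4·x^2 + 16·x^3 + 20·x^4 + 8·x^5)·Dx^3  (order 3).
h: a_k = 0, 0, 3, 2, -2, -24/5, -4/5, …
ICs: h(0) = 0, h′(0) = 0, h′′(0) = 6.

f: a_k = 0, 6, 0, -8, 0, 96/5, 0, …
Change of var in L_f (x↦r) gives L₀.
∫: right-multiply L₀ by Dx.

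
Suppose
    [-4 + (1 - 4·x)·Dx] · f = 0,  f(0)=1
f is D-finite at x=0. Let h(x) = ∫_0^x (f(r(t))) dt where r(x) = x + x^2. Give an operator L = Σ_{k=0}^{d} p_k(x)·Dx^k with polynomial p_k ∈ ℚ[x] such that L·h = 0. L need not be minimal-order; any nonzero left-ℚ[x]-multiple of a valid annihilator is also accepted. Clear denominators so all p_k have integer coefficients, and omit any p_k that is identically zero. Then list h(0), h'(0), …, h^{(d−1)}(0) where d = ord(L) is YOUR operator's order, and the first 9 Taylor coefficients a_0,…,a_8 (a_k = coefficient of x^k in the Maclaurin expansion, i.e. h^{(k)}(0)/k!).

f: a_k = 1, 4, 16, 64, 256, 1024, 4096, 16384, 65536, …
h₀=f(r): pull back L_f along r ⇒ L₀.
Integrate: L := L₀·Dx.
L = (4 + 8·x)·Dx + (-1 + 4·x + 4·x^2)·Dx^2  (order 2).
h: a_k = 0, 1, 2, 20/3, 24, 464/5, 1120/3, 10816/7, 6528, …
ICs: h(0) = 0, h′(0) = 1.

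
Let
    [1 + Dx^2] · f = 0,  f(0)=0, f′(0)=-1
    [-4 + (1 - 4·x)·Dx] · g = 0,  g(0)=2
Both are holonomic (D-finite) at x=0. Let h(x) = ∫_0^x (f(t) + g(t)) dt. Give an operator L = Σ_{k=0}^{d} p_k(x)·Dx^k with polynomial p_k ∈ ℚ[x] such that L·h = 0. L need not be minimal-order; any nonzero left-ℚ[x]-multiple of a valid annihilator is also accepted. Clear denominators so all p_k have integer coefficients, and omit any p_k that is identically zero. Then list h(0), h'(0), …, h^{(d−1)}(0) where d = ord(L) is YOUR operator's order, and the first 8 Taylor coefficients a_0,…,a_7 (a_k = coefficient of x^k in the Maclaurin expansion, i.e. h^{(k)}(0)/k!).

L = (-388 + 32·x - 64·x^2)·Dx + (33 - 140·x + 48·x^2 - 64·x^3)·Dx^2 + (-388 + 32·x - 64·x^2)·Dx^3 + (33 - 140·x + 48·x^2 - 64·x^3)·Dx^4  (order 4).
h: a_k = 0, 2, 7/2, 32/3, 769/24, 512/5, 245759/720, 8192/7, …
ICs: h(0) = 0, h′(0) = 2, h′′(0) = 7, h′′′(0) = 64.

f: a_k = 0, -1, 0, 1/6, 0, -1/120, 0, 1/5040, …
g: a_k = 2, 8, 32, 128, 512, 2048, 8192, 32768, …
Weyl lclm of L_f,L_g ⇒ L₀ (ord ≤ 3).
h=∫₀ˣh₀: take L = L₀·Dx.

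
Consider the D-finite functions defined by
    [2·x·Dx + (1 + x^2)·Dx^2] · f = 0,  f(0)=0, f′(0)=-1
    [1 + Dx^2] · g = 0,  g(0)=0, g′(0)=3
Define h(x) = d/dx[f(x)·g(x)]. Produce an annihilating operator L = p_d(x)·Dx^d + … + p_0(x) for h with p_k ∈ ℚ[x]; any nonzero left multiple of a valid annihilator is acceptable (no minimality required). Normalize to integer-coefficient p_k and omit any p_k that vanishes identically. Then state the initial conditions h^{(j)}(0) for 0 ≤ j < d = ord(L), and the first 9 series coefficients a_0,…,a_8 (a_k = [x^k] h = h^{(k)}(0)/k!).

L = (110 + 294·x^2 + 461·x^4 + 96·x^6 + 12·x^8 + 2·x^10 + x^12) + (68·x + 284·x^3 + 280·x^5 + 80·x^7 + 20·x^9 + 4·x^11)·Dx + (120 + 340·x^2 + 534·x^4 + 148·x^6 + 32·x^8 + 8·x^10 + 2·x^12)·Dx^2 + (68·x + 284·x^3 + 280·x^5 + 80·x^7 + 20·x^9 + 4·x^11)·Dx^3 + (10 + 46·x^2 + 73·x^4 + 52·x^6 + 20·x^8 + 6·x^10 + x^12)·Dx^4  (order 4).
h: a_k = 0, -6, 0, 6, 0, -19/4, 0, 43/10, 0, …
ICs: h(0) = 0, h′(0) = -6, h′′(0) = 0, h′′′(0) = 36.

f: a_k = 0, -1, 0, 1/3, 0, -1/5, 0, 1/7, 0, …
g: a_k = 0, 3, 0, -1/2, 0, 1/40, 0, -1/1680, 0, …
Product ⇒ symmetric product L₀, ord ≤ 4.
h=h₀': d/dx-closure on L₀ ⇒ L.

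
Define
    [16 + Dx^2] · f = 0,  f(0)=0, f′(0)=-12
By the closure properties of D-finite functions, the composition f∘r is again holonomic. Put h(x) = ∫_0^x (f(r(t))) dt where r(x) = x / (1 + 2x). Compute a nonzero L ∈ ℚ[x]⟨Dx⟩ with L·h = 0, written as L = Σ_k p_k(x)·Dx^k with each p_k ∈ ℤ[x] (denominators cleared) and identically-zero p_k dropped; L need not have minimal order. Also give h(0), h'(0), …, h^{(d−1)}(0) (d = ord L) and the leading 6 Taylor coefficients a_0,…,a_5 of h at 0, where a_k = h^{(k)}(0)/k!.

f: a_k = 0, -12, 0, 32, 0, -128/5, …
L₀ from L_f via x↦r, Dx↦r'^{-1}Dx.
Integrate: L := L₀·Dx.
L = 16·Dx + (4 + 24·x + 48·x^2 + 32·x^3)·Dx^2 + (1 + 8·x + 24·x^2 + 32·x^3 + 16·x^4)·Dx^3  (order 3).
h: a_k = 0, 0, -6, 8, -4, -96/5, …
ICs: h(0) = 0, h′(0) = 0, h′′(0) = -12.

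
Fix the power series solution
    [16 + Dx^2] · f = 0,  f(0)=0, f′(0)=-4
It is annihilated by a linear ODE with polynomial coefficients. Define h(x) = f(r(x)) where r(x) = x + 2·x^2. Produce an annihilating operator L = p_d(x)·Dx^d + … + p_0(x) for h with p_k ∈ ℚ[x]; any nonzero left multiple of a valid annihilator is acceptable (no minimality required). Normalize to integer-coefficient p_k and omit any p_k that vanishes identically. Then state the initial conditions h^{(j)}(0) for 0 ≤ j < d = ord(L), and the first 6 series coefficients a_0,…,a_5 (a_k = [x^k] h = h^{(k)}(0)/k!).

L = (16 + 192·x + 768·x^2 + 1024·x^3) - 4·Dx + (1 + 4·x)·Dx^2  (order 2).
h: a_k = 0, -4, -8, 32/3, 64, 1792/15, …
ICs: h(0) = 0, h′(0) = -4.

f: a_k = 0, -4, 0, 32/3, 0, -128/15, …
h₀=f(r): pull back L_f along r ⇒ L₀.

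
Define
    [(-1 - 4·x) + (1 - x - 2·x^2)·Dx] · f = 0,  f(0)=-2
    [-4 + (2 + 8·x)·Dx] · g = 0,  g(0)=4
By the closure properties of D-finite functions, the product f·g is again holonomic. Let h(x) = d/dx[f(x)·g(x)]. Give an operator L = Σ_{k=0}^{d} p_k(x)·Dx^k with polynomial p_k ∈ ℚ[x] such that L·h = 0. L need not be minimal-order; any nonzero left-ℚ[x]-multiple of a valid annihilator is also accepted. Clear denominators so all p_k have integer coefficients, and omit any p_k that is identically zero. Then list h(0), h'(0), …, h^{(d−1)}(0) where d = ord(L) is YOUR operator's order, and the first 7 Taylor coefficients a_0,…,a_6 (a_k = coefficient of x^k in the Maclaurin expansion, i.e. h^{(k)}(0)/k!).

L = (2 + 32·x + 84·x^2 + 80·x^3 + 80·x^4) + (-1 - 5·x - 4·x^2 + 8·x^3 + 40·x^4 + 32·x^5)·Dx  (order 1).
h: a_k = -24, -48, -312, -288, -2520, 144, -21672, …
ICs: h(0) = -24.

f: a_k = -2, -2, -6, -10, -22, -42, -86, …
g: a_k = 4, 8, -8, 16, -40, 112, -336, …
Product ⇒ symmetric product L₀, ord ≤ 1.
h=h₀': d/dx-closure on L₀ ⇒ L.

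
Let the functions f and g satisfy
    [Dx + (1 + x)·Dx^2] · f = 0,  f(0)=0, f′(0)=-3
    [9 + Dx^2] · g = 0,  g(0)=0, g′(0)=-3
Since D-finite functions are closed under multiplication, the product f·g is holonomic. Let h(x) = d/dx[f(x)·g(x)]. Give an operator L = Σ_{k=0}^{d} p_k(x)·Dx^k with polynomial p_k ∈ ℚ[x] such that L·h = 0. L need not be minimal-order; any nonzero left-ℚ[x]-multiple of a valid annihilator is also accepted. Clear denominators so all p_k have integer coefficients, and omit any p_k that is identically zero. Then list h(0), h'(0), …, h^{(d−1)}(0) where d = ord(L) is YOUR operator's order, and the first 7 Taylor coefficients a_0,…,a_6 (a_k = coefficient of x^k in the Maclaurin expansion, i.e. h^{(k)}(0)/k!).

L = (13743 + 107892·x + 319302·x^2 + 475308·x^3 + 381267·x^4 + 157464·x^5 + 26244·x^6) + (4104 + 24192·x + 53460·x^2 + 56700·x^3 + 29160·x^4 + 5832·x^5)·Dx + (4020 + 27828·x + 76770·x^2 + 109512·x^3 + 85698·x^4 + 34992·x^5 + 5832·x^6)·Dx^2 + (456 + 2688·x + 5940·x^2 + 6300·x^3 + 3240·x^4 + 648·x^5)·Dx^3 + (277 + 1760·x + 4588·x^2 + 6300·x^3 + 4815·x^4 + 1944·x^5 + 324·x^6)·Dx^4  (order 4).
h: a_k = 0, 18, -27/2, -42, 45/2, 81/4, -651/80, …
ICs: h(0) = 0, h′(0) = 18, h′′(0) = -27, h′′′(0) = -252.

f: a_k = 0, -3, 3/2, -1, 3/4, -3/5, 1/2, …
g: a_k = 0, -3, 0, 9/2, 0, -81/40, 0, …
h₀=f·g: eliminate ⇒ L₀, order ≤ 2·2.
Differentiate: ansatz ord ≤ ord L₀ ⇒ L.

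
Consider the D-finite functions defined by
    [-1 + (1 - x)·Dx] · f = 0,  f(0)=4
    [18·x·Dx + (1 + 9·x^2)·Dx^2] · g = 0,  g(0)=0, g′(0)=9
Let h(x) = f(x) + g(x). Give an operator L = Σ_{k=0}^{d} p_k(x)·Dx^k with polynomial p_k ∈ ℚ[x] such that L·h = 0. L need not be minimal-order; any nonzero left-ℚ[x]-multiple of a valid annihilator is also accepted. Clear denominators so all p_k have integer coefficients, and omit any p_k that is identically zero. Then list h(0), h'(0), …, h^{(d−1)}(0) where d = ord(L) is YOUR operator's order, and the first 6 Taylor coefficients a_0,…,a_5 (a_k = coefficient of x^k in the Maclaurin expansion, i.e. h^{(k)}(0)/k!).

L = (-18 + 72·x + 486·x^2)·Dx + (12 - 18·x - 180·x^2 + 486·x^3)·Dx^2 + (-1 - 8·x - 72·x^3 + 81·x^4)·Dx^3  (order 3).
h: a_k = 4, 13, 4, -23, 4, 749/5, …
ICs: h(0) = 4, h′(0) = 13, h′′(0) = 8.

f: a_k = 4, 4, 4, 4, 4, 4, …
g: a_k = 0, 9, 0, -27, 0, 729/5, …
Sum ⇒ L₀ = lclm(L_f,L_g) in ℚ(x)⟨Dx⟩.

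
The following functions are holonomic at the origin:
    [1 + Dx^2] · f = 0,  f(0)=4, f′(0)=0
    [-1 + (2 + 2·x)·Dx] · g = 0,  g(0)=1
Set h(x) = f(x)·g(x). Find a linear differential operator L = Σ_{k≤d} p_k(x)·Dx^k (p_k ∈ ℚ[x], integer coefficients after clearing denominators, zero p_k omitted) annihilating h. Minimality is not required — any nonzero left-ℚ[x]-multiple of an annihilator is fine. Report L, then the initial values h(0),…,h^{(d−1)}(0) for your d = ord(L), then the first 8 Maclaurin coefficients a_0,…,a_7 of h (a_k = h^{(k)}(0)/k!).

L = (7 + 8·x + 4·x^2) + (-4 - 4·x)·Dx + (4 + 8·x + 4·x^2)·Dx^2  (order 2).
h: a_k = 4, 2, -5/2, -3/4, 25/96, 13/192, -349/11520, 401/23040, …
ICs: h(0) = 4, h′(0) = 2.

f: a_k = 4, 0, -2, 0, 1/6, 0, -1/180, 0, …
g: a_k = 1, 1/2, -1/8, 1/16, -5/128, 7/256, -21/1024, 33/2048, …
Product ⇒ symmetric product L₀, ord ≤ 2.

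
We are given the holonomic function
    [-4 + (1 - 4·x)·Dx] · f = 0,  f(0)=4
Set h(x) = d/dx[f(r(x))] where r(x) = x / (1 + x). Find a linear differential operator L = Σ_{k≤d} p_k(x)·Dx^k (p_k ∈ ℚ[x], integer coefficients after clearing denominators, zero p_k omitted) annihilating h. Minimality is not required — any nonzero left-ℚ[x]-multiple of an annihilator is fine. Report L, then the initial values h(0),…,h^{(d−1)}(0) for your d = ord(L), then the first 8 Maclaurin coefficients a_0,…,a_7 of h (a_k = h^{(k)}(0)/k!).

L = 6 + (-1 + 3·x)·Dx  (order 1).
h: a_k = 16, 96, 432, 1728, 6480, 23328, 81648, 279936, …
ICs: h(0) = 16.

f: a_k = 4, 16, 64, 256, 1024, 4096, 16384, 65536, …
Change of var in L_f (x↦r) gives L₀.
h₀' ⇒ L via d/dx closure of L₀.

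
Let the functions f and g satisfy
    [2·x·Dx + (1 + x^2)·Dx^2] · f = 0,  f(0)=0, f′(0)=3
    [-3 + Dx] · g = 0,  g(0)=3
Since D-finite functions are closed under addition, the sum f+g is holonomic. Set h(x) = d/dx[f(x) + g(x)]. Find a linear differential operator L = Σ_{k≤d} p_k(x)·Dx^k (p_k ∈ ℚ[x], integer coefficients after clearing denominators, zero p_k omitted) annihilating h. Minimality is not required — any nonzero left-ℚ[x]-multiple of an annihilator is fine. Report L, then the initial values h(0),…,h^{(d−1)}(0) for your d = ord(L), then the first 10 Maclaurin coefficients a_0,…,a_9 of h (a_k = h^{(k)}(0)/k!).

f: a_k = 0, 3, 0, -1, 0, 3/5, 0, -3/7, 0, 1/3, …
g: a_k = 3, 9, 27/2, 27/2, 81/8, 243/40, 243/80, 729/560, 2187/4480, 729/4480, …
Weyl lclm of L_f,L_g ⇒ L₀ (ord ≤ 3).
Derive L from L₀ (diff closure).
L = (6 - 18·x - 18·x^2 - 18·x^3) + (-11 - 12·x^2 - 9·x^4)·Dx + (3 + 2·x + 6·x^2 + 2·x^3 + 3·x^4)·Dx^2  (order 2).
h: a_k = 12, 27, 75/2, 81/2, 267/8, 729/40, 489/80, 2187/560, 20001/4480, 2187/4480, …
ICs: h(0) = 12, h′(0) = 27.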